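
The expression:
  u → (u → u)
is always true.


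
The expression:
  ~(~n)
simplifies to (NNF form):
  n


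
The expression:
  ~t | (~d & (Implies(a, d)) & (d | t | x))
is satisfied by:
  {d: False, t: False, a: False}
  {a: True, d: False, t: False}
  {d: True, a: False, t: False}
  {a: True, d: True, t: False}
  {t: True, a: False, d: False}


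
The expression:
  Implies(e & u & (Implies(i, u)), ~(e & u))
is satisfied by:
  {u: False, e: False}
  {e: True, u: False}
  {u: True, e: False}


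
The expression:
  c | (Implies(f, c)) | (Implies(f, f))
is always true.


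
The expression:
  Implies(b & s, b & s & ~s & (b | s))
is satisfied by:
  {s: False, b: False}
  {b: True, s: False}
  {s: True, b: False}


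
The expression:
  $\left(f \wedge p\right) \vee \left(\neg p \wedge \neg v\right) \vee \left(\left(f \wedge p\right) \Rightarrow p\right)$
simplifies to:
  $\text{True}$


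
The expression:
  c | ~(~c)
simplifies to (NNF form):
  c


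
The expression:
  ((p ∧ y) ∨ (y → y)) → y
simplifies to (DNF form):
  y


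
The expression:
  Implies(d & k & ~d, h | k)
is always true.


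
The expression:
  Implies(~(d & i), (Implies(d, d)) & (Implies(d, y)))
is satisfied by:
  {i: True, y: True, d: False}
  {i: True, d: False, y: False}
  {y: True, d: False, i: False}
  {y: False, d: False, i: False}
  {i: True, y: True, d: True}
  {i: True, d: True, y: False}
  {y: True, d: True, i: False}


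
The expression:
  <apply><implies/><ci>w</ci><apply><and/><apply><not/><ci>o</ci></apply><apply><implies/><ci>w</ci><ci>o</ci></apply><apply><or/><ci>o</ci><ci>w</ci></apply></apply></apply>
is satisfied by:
  {w: False}


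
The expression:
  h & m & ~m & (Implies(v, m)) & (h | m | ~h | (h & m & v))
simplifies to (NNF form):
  False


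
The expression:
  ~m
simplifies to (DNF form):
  ~m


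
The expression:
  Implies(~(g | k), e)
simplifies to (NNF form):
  e | g | k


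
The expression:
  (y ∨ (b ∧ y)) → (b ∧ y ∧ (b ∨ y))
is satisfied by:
  {b: True, y: False}
  {y: False, b: False}
  {y: True, b: True}


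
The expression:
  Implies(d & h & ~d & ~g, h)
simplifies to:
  True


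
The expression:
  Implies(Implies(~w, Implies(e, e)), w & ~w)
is never true.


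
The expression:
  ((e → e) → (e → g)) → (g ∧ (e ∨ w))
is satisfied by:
  {g: True, e: True, w: True}
  {g: True, e: True, w: False}
  {e: True, w: True, g: False}
  {e: True, w: False, g: False}
  {g: True, w: True, e: False}


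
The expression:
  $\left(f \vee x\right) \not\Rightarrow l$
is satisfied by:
  {x: True, f: True, l: False}
  {x: True, f: False, l: False}
  {f: True, x: False, l: False}


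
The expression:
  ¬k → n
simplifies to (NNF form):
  k ∨ n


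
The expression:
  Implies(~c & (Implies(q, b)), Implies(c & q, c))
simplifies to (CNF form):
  True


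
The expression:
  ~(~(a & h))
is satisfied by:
  {a: True, h: True}


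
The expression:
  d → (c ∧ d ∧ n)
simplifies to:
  (c ∧ n) ∨ ¬d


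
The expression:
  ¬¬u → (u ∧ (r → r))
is always true.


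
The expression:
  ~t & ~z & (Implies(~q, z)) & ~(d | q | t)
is never true.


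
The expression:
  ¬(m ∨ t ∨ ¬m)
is never true.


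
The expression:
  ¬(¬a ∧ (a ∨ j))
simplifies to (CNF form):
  a ∨ ¬j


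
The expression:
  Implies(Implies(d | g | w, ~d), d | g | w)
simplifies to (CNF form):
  d | g | w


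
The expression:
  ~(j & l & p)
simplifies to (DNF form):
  ~j | ~l | ~p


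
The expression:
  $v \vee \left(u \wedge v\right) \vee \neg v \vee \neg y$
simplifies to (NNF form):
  $\text{True}$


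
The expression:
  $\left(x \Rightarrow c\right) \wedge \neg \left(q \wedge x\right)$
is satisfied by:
  {c: True, x: False, q: False}
  {c: False, x: False, q: False}
  {q: True, c: True, x: False}
  {q: True, c: False, x: False}
  {x: True, c: True, q: False}


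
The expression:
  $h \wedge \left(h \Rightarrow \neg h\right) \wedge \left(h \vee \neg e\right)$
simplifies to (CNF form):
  $\text{False}$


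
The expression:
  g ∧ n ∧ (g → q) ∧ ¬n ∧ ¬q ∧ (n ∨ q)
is never true.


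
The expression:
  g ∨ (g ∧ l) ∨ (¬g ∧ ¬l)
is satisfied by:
  {g: True, l: False}
  {l: False, g: False}
  {l: True, g: True}


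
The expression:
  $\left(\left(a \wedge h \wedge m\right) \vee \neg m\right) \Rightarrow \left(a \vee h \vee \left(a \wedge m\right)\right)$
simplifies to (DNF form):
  $a \vee h \vee m$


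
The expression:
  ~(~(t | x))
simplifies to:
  t | x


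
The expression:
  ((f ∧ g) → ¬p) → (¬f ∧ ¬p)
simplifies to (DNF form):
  (p ∧ ¬p) ∨ (¬f ∧ ¬p) ∨ (f ∧ g ∧ p) ∨ (f ∧ g ∧ ¬f) ∨ (f ∧ p ∧ ¬p) ∨ (f ∧ ¬f ∧ ¬p) ∨ (g ∧ p ∧ ¬p) ∨ (g ∧ ¬f ∧ ¬p)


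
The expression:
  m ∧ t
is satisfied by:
  {t: True, m: True}


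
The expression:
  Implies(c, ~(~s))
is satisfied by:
  {s: True, c: False}
  {c: False, s: False}
  {c: True, s: True}


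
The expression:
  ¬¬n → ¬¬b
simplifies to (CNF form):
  b ∨ ¬n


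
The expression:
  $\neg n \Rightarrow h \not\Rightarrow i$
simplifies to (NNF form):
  $n \vee \left(h \wedge \neg i\right)$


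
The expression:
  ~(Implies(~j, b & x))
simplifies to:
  ~j & (~b | ~x)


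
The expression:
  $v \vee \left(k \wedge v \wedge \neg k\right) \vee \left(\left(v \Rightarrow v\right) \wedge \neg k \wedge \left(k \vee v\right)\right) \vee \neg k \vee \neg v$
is always true.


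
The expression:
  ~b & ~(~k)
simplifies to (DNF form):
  k & ~b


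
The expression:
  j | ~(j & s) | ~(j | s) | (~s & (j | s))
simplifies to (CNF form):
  True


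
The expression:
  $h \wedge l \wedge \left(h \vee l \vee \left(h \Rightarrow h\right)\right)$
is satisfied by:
  {h: True, l: True}


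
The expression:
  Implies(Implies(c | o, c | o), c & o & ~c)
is never true.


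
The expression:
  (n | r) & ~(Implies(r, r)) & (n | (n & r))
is never true.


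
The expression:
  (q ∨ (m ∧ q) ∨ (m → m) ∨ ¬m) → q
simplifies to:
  q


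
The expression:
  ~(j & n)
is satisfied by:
  {n: False, j: False}
  {j: True, n: False}
  {n: True, j: False}


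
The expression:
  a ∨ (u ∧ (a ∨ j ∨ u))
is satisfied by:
  {a: True, u: True}
  {a: True, u: False}
  {u: True, a: False}


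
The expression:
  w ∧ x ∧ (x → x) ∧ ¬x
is never true.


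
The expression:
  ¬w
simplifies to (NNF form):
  ¬w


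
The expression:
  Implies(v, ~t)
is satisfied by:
  {v: False, t: False}
  {t: True, v: False}
  {v: True, t: False}


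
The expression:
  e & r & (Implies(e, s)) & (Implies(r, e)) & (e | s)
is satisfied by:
  {r: True, e: True, s: True}


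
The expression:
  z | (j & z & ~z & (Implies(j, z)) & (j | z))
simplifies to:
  z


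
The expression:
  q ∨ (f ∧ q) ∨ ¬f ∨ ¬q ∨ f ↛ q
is always true.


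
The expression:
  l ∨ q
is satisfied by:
  {q: True, l: True}
  {q: True, l: False}
  {l: True, q: False}


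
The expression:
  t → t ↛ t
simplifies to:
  ¬t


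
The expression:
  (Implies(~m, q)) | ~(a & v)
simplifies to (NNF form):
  m | q | ~a | ~v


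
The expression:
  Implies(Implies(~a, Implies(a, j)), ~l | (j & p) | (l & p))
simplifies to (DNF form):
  p | ~l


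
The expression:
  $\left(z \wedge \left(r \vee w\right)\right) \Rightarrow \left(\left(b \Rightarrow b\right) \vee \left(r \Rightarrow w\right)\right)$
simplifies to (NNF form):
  $\text{True}$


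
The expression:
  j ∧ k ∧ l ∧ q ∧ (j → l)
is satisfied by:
  {k: True, j: True, q: True, l: True}


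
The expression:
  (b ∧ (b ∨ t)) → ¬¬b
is always true.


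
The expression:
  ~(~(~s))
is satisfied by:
  {s: False}


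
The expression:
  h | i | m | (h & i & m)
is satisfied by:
  {i: True, m: True, h: True}
  {i: True, m: True, h: False}
  {i: True, h: True, m: False}
  {i: True, h: False, m: False}
  {m: True, h: True, i: False}
  {m: True, h: False, i: False}
  {h: True, m: False, i: False}


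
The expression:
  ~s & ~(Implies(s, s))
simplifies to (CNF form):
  False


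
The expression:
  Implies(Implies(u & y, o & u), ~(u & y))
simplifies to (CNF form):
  ~o | ~u | ~y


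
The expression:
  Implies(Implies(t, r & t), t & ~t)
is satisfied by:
  {t: True, r: False}


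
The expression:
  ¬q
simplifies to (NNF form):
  ¬q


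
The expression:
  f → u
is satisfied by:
  {u: True, f: False}
  {f: False, u: False}
  {f: True, u: True}


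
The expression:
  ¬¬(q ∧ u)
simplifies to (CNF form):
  q ∧ u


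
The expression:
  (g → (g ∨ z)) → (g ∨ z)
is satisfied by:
  {z: True, g: True}
  {z: True, g: False}
  {g: True, z: False}


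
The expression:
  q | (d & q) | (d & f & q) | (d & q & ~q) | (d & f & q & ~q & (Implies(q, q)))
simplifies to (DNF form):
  q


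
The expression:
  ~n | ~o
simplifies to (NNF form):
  ~n | ~o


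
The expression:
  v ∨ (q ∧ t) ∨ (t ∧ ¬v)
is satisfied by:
  {t: True, v: True}
  {t: True, v: False}
  {v: True, t: False}


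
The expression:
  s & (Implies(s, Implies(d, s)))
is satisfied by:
  {s: True}


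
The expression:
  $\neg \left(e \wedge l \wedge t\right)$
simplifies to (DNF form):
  $\neg e \vee \neg l \vee \neg t$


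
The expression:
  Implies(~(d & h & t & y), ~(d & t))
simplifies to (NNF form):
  ~d | ~t | (h & y)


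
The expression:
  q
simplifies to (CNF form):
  q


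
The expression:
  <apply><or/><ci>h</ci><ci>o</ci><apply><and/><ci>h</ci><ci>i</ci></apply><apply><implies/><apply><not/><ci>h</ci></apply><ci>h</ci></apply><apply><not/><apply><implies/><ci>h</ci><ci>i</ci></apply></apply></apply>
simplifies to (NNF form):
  <apply><or/><ci>h</ci><ci>o</ci></apply>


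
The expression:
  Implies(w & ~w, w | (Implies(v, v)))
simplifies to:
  True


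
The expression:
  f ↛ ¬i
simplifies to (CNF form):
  f ∧ i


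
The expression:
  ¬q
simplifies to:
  ¬q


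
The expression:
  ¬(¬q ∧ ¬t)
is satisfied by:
  {t: True, q: True}
  {t: True, q: False}
  {q: True, t: False}


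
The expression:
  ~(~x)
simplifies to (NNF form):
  x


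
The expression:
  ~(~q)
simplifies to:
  q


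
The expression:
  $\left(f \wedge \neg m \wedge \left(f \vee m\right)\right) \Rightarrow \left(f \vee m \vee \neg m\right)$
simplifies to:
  $\text{True}$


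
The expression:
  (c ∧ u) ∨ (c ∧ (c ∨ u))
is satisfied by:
  {c: True}


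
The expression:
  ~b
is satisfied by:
  {b: False}


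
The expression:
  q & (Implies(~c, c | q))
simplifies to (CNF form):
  q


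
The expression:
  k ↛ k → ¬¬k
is always true.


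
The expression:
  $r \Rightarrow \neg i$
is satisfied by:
  {i: False, r: False}
  {r: True, i: False}
  {i: True, r: False}


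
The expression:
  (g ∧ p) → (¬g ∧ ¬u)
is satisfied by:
  {p: False, g: False}
  {g: True, p: False}
  {p: True, g: False}


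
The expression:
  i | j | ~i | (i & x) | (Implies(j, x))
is always true.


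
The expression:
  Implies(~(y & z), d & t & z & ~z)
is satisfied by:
  {z: True, y: True}


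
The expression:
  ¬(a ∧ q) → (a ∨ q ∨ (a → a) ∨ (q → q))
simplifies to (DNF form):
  True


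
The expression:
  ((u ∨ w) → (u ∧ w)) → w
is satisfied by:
  {u: True, w: True}
  {u: True, w: False}
  {w: True, u: False}


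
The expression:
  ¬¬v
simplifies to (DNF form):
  v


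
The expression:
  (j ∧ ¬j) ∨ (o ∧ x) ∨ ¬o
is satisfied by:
  {x: True, o: False}
  {o: False, x: False}
  {o: True, x: True}


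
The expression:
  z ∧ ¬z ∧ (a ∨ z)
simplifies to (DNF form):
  False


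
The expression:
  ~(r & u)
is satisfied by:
  {u: False, r: False}
  {r: True, u: False}
  {u: True, r: False}


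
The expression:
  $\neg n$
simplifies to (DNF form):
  $\neg n$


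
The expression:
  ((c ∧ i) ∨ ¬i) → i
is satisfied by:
  {i: True}


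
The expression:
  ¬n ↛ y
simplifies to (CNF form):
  y ∨ ¬n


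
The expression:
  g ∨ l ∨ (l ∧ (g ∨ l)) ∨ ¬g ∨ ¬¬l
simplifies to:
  True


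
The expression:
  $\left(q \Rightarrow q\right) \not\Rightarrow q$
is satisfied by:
  {q: False}


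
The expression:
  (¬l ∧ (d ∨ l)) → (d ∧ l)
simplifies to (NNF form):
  l ∨ ¬d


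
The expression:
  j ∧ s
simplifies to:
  j ∧ s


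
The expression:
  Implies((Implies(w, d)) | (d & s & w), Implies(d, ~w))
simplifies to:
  ~d | ~w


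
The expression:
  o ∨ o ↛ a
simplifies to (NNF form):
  o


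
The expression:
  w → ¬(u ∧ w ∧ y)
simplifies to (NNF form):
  ¬u ∨ ¬w ∨ ¬y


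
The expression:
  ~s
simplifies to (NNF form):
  ~s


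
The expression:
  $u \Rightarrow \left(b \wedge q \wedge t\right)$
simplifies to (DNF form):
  $\left(b \wedge q \wedge t\right) \vee \neg u$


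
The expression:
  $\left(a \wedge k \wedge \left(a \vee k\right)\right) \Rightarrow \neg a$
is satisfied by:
  {k: False, a: False}
  {a: True, k: False}
  {k: True, a: False}


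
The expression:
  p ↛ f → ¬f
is always true.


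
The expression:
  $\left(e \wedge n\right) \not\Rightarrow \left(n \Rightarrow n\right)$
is never true.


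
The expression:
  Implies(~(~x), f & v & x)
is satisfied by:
  {f: True, v: True, x: False}
  {f: True, v: False, x: False}
  {v: True, f: False, x: False}
  {f: False, v: False, x: False}
  {x: True, f: True, v: True}


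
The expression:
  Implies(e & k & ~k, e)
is always true.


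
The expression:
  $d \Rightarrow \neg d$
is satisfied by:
  {d: False}


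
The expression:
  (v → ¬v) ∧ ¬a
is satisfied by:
  {v: False, a: False}


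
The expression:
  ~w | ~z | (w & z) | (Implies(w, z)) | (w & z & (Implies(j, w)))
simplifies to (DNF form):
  True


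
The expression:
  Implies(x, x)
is always true.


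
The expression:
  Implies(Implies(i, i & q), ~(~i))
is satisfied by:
  {i: True}


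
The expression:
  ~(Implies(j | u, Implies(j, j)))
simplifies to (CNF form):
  False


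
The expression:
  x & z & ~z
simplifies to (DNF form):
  False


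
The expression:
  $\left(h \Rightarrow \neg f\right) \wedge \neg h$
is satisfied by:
  {h: False}


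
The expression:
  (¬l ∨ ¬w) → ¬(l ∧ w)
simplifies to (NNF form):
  True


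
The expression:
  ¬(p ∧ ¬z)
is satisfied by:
  {z: True, p: False}
  {p: False, z: False}
  {p: True, z: True}


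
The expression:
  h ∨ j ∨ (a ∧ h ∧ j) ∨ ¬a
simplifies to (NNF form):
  h ∨ j ∨ ¬a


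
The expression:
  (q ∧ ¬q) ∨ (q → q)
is always true.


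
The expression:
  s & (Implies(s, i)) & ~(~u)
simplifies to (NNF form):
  i & s & u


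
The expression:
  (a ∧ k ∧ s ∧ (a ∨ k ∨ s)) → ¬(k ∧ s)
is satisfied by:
  {s: False, k: False, a: False}
  {a: True, s: False, k: False}
  {k: True, s: False, a: False}
  {a: True, k: True, s: False}
  {s: True, a: False, k: False}
  {a: True, s: True, k: False}
  {k: True, s: True, a: False}


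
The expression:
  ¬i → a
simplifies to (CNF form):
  a ∨ i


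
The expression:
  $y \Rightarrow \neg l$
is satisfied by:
  {l: False, y: False}
  {y: True, l: False}
  {l: True, y: False}


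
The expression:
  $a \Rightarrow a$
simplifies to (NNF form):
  $\text{True}$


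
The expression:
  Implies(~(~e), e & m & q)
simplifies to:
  ~e | (m & q)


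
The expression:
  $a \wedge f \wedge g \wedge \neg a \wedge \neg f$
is never true.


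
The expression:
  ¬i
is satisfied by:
  {i: False}


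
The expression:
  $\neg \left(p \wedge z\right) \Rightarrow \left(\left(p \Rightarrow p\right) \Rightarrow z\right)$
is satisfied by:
  {z: True}


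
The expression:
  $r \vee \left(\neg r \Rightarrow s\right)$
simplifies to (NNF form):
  $r \vee s$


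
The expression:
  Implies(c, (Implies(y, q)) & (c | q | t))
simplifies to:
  q | ~c | ~y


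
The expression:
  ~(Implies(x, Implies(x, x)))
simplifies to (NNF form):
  False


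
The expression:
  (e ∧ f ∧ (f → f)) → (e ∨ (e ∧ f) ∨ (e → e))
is always true.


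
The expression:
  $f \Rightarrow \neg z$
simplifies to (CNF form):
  $\neg f \vee \neg z$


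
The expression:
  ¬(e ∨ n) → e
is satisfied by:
  {n: True, e: True}
  {n: True, e: False}
  {e: True, n: False}


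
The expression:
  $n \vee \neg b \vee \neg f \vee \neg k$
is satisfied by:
  {n: True, k: False, b: False, f: False}
  {n: False, k: False, b: False, f: False}
  {f: True, n: True, k: False, b: False}
  {f: True, n: False, k: False, b: False}
  {n: True, b: True, f: False, k: False}
  {b: True, f: False, k: False, n: False}
  {f: True, b: True, n: True, k: False}
  {f: True, b: True, n: False, k: False}
  {n: True, k: True, f: False, b: False}
  {k: True, f: False, b: False, n: False}
  {n: True, f: True, k: True, b: False}
  {f: True, k: True, n: False, b: False}
  {n: True, b: True, k: True, f: False}
  {b: True, k: True, f: False, n: False}
  {f: True, b: True, k: True, n: True}


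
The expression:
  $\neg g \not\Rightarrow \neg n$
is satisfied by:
  {n: True, g: False}


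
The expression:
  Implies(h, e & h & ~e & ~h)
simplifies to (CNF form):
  ~h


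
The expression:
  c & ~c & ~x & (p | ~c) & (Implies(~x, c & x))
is never true.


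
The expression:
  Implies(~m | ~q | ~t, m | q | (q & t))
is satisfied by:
  {q: True, m: True}
  {q: True, m: False}
  {m: True, q: False}


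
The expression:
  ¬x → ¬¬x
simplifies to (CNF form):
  x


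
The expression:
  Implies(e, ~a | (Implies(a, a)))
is always true.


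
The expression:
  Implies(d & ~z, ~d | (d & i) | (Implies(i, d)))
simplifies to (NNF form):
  True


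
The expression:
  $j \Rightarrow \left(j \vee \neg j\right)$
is always true.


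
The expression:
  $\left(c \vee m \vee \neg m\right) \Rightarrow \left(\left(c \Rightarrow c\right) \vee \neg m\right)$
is always true.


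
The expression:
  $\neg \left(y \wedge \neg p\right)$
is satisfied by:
  {p: True, y: False}
  {y: False, p: False}
  {y: True, p: True}


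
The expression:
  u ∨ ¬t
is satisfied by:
  {u: True, t: False}
  {t: False, u: False}
  {t: True, u: True}


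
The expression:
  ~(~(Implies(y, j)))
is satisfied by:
  {j: True, y: False}
  {y: False, j: False}
  {y: True, j: True}


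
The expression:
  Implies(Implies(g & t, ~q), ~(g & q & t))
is always true.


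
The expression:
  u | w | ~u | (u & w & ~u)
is always true.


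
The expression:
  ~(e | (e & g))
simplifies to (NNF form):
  ~e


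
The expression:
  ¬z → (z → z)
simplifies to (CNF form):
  True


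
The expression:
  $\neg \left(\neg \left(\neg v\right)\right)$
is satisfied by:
  {v: False}


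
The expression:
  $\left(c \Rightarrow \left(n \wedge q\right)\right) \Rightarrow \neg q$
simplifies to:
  $\left(c \wedge \neg n\right) \vee \neg q$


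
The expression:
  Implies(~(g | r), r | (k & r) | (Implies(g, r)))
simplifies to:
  True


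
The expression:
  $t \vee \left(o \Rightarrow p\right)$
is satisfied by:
  {t: True, p: True, o: False}
  {t: True, p: False, o: False}
  {p: True, t: False, o: False}
  {t: False, p: False, o: False}
  {t: True, o: True, p: True}
  {t: True, o: True, p: False}
  {o: True, p: True, t: False}


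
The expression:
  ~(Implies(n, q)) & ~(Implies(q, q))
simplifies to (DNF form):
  False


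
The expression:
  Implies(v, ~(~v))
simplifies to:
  True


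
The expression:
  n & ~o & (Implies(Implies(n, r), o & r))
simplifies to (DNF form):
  n & ~o & ~r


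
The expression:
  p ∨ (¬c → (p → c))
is always true.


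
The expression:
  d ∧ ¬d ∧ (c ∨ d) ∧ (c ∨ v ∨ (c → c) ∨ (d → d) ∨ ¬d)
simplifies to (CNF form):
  False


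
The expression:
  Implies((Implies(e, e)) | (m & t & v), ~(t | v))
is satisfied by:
  {v: False, t: False}


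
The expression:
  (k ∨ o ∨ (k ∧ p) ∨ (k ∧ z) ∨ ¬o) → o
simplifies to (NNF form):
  o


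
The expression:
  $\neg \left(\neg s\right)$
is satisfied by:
  {s: True}


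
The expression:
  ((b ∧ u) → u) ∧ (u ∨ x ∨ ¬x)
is always true.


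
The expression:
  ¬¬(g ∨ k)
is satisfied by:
  {k: True, g: True}
  {k: True, g: False}
  {g: True, k: False}


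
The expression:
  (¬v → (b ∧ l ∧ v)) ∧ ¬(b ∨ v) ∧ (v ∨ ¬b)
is never true.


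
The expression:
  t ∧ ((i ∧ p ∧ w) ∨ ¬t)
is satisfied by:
  {t: True, i: True, p: True, w: True}


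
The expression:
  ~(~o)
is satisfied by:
  {o: True}


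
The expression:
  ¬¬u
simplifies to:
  u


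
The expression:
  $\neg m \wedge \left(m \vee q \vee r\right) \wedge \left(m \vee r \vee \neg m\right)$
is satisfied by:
  {r: True, q: True, m: False}
  {r: True, q: False, m: False}
  {q: True, r: False, m: False}


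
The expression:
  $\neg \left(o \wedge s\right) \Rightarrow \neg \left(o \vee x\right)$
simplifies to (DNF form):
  $\left(o \wedge s\right) \vee \left(\neg o \wedge \neg x\right)$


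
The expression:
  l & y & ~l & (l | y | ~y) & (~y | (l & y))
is never true.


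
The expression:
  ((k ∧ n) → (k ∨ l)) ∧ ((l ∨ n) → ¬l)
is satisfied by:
  {l: False}


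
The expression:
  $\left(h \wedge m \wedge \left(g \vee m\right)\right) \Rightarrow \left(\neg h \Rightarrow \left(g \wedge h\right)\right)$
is always true.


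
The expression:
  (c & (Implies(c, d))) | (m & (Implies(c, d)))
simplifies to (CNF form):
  (c | m) & (d | m) & (c | ~c) & (d | ~c)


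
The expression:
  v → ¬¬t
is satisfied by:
  {t: True, v: False}
  {v: False, t: False}
  {v: True, t: True}


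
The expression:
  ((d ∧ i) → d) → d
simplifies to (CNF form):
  d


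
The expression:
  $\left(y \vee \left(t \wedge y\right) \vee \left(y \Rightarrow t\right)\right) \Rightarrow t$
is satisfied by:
  {t: True}


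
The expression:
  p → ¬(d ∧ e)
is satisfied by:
  {p: False, e: False, d: False}
  {d: True, p: False, e: False}
  {e: True, p: False, d: False}
  {d: True, e: True, p: False}
  {p: True, d: False, e: False}
  {d: True, p: True, e: False}
  {e: True, p: True, d: False}


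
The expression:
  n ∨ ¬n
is always true.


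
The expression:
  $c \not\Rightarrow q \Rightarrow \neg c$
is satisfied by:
  {q: True, c: False}
  {c: False, q: False}
  {c: True, q: True}


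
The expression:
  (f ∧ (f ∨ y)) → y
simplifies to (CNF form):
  y ∨ ¬f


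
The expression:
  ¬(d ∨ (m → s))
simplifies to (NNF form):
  m ∧ ¬d ∧ ¬s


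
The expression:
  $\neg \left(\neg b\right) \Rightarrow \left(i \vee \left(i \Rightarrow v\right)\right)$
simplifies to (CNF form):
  $\text{True}$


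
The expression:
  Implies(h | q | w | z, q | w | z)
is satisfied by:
  {q: True, z: True, w: True, h: False}
  {q: True, z: True, h: False, w: False}
  {q: True, w: True, h: False, z: False}
  {q: True, h: False, w: False, z: False}
  {z: True, w: True, h: False, q: False}
  {z: True, h: False, w: False, q: False}
  {w: True, z: False, h: False, q: False}
  {z: False, h: False, w: False, q: False}
  {z: True, q: True, h: True, w: True}
  {z: True, q: True, h: True, w: False}
  {q: True, h: True, w: True, z: False}
  {q: True, h: True, z: False, w: False}
  {w: True, h: True, z: True, q: False}
  {h: True, z: True, q: False, w: False}
  {h: True, w: True, q: False, z: False}


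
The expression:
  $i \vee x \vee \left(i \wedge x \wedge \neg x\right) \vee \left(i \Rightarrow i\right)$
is always true.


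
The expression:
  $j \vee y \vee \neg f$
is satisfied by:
  {y: True, j: True, f: False}
  {y: True, j: False, f: False}
  {j: True, y: False, f: False}
  {y: False, j: False, f: False}
  {f: True, y: True, j: True}
  {f: True, y: True, j: False}
  {f: True, j: True, y: False}


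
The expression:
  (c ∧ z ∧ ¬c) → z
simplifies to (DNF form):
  True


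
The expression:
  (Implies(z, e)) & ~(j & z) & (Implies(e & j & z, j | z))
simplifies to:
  ~z | (e & ~j)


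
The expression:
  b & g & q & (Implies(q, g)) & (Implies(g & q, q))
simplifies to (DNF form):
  b & g & q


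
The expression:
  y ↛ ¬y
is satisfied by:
  {y: True}


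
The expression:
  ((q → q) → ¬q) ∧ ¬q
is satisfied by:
  {q: False}


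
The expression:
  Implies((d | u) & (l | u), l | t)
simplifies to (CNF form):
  l | t | ~u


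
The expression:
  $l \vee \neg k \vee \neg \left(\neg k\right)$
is always true.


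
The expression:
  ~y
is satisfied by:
  {y: False}


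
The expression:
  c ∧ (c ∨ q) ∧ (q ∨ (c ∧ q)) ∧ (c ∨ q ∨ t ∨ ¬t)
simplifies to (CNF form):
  c ∧ q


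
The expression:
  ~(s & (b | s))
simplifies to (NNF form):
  ~s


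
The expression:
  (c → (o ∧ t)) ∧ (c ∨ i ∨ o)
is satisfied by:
  {i: True, t: True, o: True, c: False}
  {i: True, o: True, c: False, t: False}
  {t: True, o: True, c: False, i: False}
  {o: True, t: False, c: False, i: False}
  {t: True, i: True, c: False, o: False}
  {i: True, t: False, c: False, o: False}
  {i: True, t: True, o: True, c: True}
  {t: True, o: True, c: True, i: False}


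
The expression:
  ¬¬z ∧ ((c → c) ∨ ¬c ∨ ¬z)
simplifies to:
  z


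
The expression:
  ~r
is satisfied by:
  {r: False}


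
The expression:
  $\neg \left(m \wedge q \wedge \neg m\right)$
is always true.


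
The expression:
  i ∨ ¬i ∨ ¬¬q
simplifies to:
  True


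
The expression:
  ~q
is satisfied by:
  {q: False}


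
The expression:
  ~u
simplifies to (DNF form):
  ~u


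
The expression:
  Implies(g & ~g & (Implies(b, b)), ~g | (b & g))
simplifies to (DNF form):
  True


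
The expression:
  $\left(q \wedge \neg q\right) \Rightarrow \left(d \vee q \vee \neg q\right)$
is always true.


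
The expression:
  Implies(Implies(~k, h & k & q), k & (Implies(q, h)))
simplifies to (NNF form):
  h | ~k | ~q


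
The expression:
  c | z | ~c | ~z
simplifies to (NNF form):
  True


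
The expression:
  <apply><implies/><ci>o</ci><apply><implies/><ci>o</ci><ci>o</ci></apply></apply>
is always true.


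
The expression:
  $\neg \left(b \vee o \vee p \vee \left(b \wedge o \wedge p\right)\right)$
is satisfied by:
  {o: False, p: False, b: False}


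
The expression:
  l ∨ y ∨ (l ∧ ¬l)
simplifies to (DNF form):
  l ∨ y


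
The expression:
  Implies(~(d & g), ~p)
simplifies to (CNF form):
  (d | ~p) & (g | ~p)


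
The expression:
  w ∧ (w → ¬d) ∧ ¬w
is never true.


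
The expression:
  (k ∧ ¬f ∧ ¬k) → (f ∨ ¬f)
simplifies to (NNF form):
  True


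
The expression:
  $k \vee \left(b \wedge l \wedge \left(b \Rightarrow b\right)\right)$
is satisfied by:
  {b: True, k: True, l: True}
  {b: True, k: True, l: False}
  {k: True, l: True, b: False}
  {k: True, l: False, b: False}
  {b: True, l: True, k: False}


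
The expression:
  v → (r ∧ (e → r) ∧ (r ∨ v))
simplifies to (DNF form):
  r ∨ ¬v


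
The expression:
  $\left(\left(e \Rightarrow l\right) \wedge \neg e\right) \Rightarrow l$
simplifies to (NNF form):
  $e \vee l$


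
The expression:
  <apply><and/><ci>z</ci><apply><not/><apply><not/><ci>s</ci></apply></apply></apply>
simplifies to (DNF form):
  <apply><and/><ci>s</ci><ci>z</ci></apply>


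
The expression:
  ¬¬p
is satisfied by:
  {p: True}


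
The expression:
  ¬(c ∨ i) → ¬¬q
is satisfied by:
  {i: True, q: True, c: True}
  {i: True, q: True, c: False}
  {i: True, c: True, q: False}
  {i: True, c: False, q: False}
  {q: True, c: True, i: False}
  {q: True, c: False, i: False}
  {c: True, q: False, i: False}


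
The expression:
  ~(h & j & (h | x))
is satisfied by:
  {h: False, j: False}
  {j: True, h: False}
  {h: True, j: False}


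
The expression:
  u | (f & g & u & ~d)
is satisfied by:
  {u: True}


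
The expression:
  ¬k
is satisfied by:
  {k: False}


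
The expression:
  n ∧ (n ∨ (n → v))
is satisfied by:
  {n: True}


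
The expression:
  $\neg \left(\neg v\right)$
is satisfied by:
  {v: True}


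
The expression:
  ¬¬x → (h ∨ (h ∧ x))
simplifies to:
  h ∨ ¬x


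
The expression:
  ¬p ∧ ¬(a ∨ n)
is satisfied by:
  {n: False, p: False, a: False}


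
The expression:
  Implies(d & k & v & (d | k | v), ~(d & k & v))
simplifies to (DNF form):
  ~d | ~k | ~v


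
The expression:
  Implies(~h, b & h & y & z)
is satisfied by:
  {h: True}


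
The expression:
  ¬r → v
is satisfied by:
  {r: True, v: True}
  {r: True, v: False}
  {v: True, r: False}


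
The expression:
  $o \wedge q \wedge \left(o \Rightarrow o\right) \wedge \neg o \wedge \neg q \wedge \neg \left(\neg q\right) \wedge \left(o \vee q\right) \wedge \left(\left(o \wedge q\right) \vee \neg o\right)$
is never true.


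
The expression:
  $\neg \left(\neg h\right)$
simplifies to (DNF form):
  $h$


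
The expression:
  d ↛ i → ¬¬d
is always true.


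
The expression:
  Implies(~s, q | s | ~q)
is always true.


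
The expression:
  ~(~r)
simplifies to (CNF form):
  r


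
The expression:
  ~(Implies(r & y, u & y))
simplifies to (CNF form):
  r & y & ~u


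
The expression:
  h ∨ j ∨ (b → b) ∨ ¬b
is always true.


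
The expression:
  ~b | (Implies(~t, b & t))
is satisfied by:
  {t: True, b: False}
  {b: False, t: False}
  {b: True, t: True}


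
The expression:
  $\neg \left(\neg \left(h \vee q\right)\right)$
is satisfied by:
  {q: True, h: True}
  {q: True, h: False}
  {h: True, q: False}


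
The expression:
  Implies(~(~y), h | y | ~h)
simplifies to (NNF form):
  True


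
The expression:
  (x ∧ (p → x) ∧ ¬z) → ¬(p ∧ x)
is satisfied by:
  {z: True, p: False, x: False}
  {p: False, x: False, z: False}
  {x: True, z: True, p: False}
  {x: True, p: False, z: False}
  {z: True, p: True, x: False}
  {p: True, z: False, x: False}
  {x: True, p: True, z: True}


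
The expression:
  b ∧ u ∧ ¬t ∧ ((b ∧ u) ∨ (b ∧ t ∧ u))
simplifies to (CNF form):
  b ∧ u ∧ ¬t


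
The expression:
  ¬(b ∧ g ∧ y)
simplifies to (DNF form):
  ¬b ∨ ¬g ∨ ¬y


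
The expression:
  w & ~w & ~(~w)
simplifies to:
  False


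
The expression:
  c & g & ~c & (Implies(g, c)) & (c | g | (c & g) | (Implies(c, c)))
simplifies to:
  False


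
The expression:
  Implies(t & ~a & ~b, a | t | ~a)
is always true.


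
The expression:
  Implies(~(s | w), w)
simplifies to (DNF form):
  s | w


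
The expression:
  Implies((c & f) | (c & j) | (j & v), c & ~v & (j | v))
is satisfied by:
  {c: False, f: False, j: False, v: False}
  {v: True, c: False, f: False, j: False}
  {f: True, v: False, c: False, j: False}
  {v: True, f: True, c: False, j: False}
  {c: True, v: False, f: False, j: False}
  {v: True, c: True, f: False, j: False}
  {j: True, v: False, c: False, f: False}
  {j: True, f: True, v: False, c: False}
  {j: True, c: True, v: False, f: False}
  {j: True, f: True, c: True, v: False}


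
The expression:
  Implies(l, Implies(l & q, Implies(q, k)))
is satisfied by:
  {k: True, l: False, q: False}
  {l: False, q: False, k: False}
  {k: True, q: True, l: False}
  {q: True, l: False, k: False}
  {k: True, l: True, q: False}
  {l: True, k: False, q: False}
  {k: True, q: True, l: True}


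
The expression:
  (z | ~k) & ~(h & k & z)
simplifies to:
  ~k | (z & ~h)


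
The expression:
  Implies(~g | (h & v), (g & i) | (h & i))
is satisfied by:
  {i: True, g: True, h: False, v: False}
  {g: True, i: False, h: False, v: False}
  {i: True, v: True, g: True, h: False}
  {v: True, g: True, i: False, h: False}
  {i: True, h: True, g: True, v: False}
  {h: True, g: True, v: False, i: False}
  {i: True, v: True, h: True, g: True}
  {i: True, h: True, v: False, g: False}
  {v: True, i: True, h: True, g: False}


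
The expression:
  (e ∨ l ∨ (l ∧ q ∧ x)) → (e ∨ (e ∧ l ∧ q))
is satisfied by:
  {e: True, l: False}
  {l: False, e: False}
  {l: True, e: True}


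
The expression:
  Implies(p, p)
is always true.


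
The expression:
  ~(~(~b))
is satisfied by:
  {b: False}


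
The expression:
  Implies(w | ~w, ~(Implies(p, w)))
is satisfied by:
  {p: True, w: False}


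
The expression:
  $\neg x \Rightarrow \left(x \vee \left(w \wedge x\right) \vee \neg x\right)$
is always true.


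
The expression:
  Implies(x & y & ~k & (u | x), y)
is always true.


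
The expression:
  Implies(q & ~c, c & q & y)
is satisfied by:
  {c: True, q: False}
  {q: False, c: False}
  {q: True, c: True}


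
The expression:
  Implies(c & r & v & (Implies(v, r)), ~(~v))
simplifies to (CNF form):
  True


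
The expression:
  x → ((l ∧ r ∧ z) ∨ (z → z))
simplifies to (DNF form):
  True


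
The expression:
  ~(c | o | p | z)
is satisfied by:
  {o: False, p: False, z: False, c: False}


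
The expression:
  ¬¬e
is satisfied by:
  {e: True}


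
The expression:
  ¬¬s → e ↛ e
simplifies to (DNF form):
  ¬s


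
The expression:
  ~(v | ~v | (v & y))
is never true.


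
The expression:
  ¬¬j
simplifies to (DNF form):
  j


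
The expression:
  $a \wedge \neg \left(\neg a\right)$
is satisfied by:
  {a: True}


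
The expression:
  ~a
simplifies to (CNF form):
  ~a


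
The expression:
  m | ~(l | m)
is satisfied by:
  {m: True, l: False}
  {l: False, m: False}
  {l: True, m: True}


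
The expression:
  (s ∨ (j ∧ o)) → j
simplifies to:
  j ∨ ¬s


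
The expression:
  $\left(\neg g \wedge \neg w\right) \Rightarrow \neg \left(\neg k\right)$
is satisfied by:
  {k: True, g: True, w: True}
  {k: True, g: True, w: False}
  {k: True, w: True, g: False}
  {k: True, w: False, g: False}
  {g: True, w: True, k: False}
  {g: True, w: False, k: False}
  {w: True, g: False, k: False}


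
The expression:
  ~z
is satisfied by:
  {z: False}


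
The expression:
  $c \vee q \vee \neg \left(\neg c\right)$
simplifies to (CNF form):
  $c \vee q$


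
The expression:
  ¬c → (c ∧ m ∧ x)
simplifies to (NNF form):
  c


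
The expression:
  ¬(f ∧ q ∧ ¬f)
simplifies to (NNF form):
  True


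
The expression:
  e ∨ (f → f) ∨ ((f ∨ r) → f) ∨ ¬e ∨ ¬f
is always true.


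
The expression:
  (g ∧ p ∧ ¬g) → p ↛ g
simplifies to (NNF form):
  True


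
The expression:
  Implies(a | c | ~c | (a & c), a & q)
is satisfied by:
  {a: True, q: True}


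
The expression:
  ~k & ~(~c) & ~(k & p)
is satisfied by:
  {c: True, k: False}


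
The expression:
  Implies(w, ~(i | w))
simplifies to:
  ~w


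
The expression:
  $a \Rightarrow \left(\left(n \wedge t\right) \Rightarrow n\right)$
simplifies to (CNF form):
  $\text{True}$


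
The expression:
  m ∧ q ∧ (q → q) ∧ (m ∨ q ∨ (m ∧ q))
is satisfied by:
  {m: True, q: True}


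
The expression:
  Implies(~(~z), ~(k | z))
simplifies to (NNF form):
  ~z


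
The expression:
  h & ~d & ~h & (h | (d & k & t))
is never true.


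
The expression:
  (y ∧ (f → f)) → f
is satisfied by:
  {f: True, y: False}
  {y: False, f: False}
  {y: True, f: True}


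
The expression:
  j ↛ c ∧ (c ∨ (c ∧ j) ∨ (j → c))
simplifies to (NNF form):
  False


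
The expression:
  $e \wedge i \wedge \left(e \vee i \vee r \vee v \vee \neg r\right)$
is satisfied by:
  {i: True, e: True}


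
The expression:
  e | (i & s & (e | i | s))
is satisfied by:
  {e: True, s: True, i: True}
  {e: True, s: True, i: False}
  {e: True, i: True, s: False}
  {e: True, i: False, s: False}
  {s: True, i: True, e: False}


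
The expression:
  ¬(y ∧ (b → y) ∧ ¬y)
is always true.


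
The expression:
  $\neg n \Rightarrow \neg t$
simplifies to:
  $n \vee \neg t$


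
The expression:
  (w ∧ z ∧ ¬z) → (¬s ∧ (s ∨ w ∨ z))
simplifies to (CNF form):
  True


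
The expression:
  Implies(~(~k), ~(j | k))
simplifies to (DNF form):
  ~k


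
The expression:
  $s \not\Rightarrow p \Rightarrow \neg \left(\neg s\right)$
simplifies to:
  $\text{True}$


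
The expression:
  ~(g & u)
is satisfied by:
  {g: False, u: False}
  {u: True, g: False}
  {g: True, u: False}


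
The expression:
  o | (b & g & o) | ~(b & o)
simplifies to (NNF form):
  True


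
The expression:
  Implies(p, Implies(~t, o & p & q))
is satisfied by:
  {t: True, o: True, q: True, p: False}
  {t: True, o: True, q: False, p: False}
  {t: True, q: True, p: False, o: False}
  {t: True, q: False, p: False, o: False}
  {o: True, q: True, p: False, t: False}
  {o: True, q: False, p: False, t: False}
  {q: True, o: False, p: False, t: False}
  {q: False, o: False, p: False, t: False}
  {t: True, o: True, p: True, q: True}
  {t: True, o: True, p: True, q: False}
  {t: True, p: True, q: True, o: False}
  {t: True, p: True, q: False, o: False}
  {o: True, p: True, q: True, t: False}


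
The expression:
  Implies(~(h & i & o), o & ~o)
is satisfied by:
  {h: True, i: True, o: True}


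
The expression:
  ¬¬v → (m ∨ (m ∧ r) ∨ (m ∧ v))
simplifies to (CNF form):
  m ∨ ¬v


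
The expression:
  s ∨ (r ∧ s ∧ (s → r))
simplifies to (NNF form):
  s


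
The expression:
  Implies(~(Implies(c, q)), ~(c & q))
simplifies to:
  True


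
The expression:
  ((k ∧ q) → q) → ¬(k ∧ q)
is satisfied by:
  {k: False, q: False}
  {q: True, k: False}
  {k: True, q: False}


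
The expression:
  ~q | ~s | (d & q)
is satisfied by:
  {d: True, s: False, q: False}
  {s: False, q: False, d: False}
  {d: True, q: True, s: False}
  {q: True, s: False, d: False}
  {d: True, s: True, q: False}
  {s: True, d: False, q: False}
  {d: True, q: True, s: True}


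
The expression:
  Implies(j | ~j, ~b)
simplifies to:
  ~b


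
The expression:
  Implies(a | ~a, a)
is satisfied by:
  {a: True}


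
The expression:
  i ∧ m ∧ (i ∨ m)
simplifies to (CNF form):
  i ∧ m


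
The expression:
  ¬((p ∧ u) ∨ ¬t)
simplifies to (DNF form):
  (t ∧ ¬p) ∨ (t ∧ ¬u)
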